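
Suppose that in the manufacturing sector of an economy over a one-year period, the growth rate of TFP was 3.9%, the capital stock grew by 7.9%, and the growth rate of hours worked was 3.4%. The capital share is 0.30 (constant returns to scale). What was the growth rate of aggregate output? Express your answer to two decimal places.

8.65%

Labor's share = 1 − 0.3 = 0.7.
The capital stock: 0.3 × 7.9 = 2.37 pp.
Hours worked: 0.7 × 3.4 = 2.38 pp.
Output growth = 3.9 + 4.75 = 8.65%.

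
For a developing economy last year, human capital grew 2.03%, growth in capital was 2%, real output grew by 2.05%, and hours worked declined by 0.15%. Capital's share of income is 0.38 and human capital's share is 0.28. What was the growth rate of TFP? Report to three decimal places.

Labor's share = 1 − 0.38 − 0.28 = 0.34.
Capital: 0.38 × 2 = 0.76 pp.
Human capital: 0.28 × 2.03 = 0.5684 pp.
Hours worked: 0.34 × (-0.15) = -0.051 pp.
TFP growth = 2.05 − 1.2774 = 0.7726%.

0.773%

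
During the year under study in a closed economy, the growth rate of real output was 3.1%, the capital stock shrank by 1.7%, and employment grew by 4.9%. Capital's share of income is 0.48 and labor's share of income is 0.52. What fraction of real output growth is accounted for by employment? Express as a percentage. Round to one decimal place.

Labor's share = 1 − 0.48 = 0.52.
Employment contributed 0.52 × 4.9 = 2.548 pp.
Share of growth = 2.548 / 3.1 × 100 = 82.194%.

82.2%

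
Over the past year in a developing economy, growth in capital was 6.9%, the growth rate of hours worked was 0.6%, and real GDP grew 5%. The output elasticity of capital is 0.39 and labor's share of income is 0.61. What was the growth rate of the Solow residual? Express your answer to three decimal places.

Labor's share = 1 − 0.39 = 0.61.
Capital: 0.39 × 6.9 = 2.691 pp.
Hours worked: 0.61 × 0.6 = 0.366 pp.
TFP growth = 5 − 3.057 = 1.943%.

The Solow residual grew 1.943%.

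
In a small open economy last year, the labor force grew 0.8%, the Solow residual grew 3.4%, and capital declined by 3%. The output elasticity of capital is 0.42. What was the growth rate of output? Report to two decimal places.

Output grew 2.60%.

Labor's share = 1 − 0.42 = 0.58.
Capital: 0.42 × (-3) = -1.26 pp.
The labor force: 0.58 × 0.8 = 0.464 pp.
Output growth = 3.4 + (-0.796) = 2.604%.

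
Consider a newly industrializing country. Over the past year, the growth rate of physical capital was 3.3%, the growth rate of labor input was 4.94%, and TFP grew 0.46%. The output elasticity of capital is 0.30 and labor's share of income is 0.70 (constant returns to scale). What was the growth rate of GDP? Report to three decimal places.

4.908%

Labor's share = 1 − 0.3 = 0.7.
Physical capital: 0.3 × 3.3 = 0.99 pp.
Labor input: 0.7 × 4.94 = 3.458 pp.
Output growth = 0.46 + 4.448 = 4.908%.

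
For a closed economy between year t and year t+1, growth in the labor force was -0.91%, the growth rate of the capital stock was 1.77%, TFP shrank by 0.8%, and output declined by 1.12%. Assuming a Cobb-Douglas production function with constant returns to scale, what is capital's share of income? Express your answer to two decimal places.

gY = gA + α·gK + (1−α)·gL, so gY − gA − gL = α(gK − gL).
-1.12 + 0.8 + 0.91 = α × (1.77 − (-0.91)).
0.59 = 2.68 α, so α = 0.2201.

Capital's share of income is 0.22.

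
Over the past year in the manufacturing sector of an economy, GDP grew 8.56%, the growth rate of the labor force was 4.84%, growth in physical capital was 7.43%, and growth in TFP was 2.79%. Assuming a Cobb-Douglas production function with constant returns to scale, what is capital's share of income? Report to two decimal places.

0.36

gY = gA + α·gK + (1−α)·gL, so gY − gA − gL = α(gK − gL).
8.56 − 2.79 − 4.84 = α × (7.43 − 4.84).
0.93 = 2.59 α, so α = 0.3591.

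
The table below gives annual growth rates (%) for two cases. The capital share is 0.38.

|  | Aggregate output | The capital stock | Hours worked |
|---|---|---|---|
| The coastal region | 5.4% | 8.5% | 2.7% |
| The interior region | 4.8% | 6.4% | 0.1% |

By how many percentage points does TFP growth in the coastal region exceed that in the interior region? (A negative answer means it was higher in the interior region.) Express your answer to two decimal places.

-1.81 percentage points

Labor's share = 1 − 0.38 = 0.62.
The coastal region: TFP = 5.4 − 3.23 − 1.674 = 0.496%.
The interior region: TFP = 4.8 − 2.432 − 0.062 = 2.306%.
Difference = 0.496 − (2.306) = -1.81 pp.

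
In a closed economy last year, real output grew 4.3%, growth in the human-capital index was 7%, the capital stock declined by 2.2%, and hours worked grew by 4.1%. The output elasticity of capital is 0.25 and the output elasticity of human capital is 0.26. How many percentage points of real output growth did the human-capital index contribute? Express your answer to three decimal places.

1.820 pp

Contribution = share × growth = 0.26 × 7 = 1.82 pp.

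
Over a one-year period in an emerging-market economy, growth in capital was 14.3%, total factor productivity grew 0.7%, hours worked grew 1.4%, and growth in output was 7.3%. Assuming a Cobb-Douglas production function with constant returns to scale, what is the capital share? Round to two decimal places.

α = 0.40

gY = gA + α·gK + (1−α)·gL, so gY − gA − gL = α(gK − gL).
7.3 − 0.7 − 1.4 = α × (14.3 − 1.4).
5.2 = 12.9 α, so α = 0.4031.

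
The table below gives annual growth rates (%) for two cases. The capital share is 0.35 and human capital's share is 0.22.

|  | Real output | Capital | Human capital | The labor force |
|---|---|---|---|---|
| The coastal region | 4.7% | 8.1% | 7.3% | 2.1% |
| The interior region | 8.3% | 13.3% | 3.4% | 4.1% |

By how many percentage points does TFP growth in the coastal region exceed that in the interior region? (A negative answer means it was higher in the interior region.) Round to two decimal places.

Labor's share = 1 − 0.35 − 0.22 = 0.43.
The coastal region: TFP = 4.7 − 2.835 − 1.606 − 0.903 = -0.644%.
The interior region: TFP = 8.3 − 4.655 − 0.748 − 1.763 = 1.134%.
Difference = -0.644 − (1.134) = -1.778 pp.

-1.78 percentage points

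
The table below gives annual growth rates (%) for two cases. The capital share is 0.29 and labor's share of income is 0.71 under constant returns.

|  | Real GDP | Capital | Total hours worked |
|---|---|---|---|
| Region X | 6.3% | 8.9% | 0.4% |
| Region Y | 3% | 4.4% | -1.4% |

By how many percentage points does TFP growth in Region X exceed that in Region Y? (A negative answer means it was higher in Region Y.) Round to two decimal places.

Labor's share = 1 − 0.29 = 0.71.
Region X: TFP = 6.3 − 2.581 − 0.284 = 3.435%.
Region Y: TFP = 3 − 1.276 + 0.994 = 2.718%.
Difference = 3.435 − (2.718) = 0.717 pp.

0.72 percentage points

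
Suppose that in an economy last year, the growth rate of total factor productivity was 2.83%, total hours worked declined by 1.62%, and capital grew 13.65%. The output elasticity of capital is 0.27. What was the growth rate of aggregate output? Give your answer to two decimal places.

Aggregate output grew 5.33%.

Labor's share = 1 − 0.27 = 0.73.
Capital: 0.27 × 13.65 = 3.6855 pp.
Total hours worked: 0.73 × (-1.62) = -1.1826 pp.
Output growth = 2.83 + 2.5029 = 5.3329%.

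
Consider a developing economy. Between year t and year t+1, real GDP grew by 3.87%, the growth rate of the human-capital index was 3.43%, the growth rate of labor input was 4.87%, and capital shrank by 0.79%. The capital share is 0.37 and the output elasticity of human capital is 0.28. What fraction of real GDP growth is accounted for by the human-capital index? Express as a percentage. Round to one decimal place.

24.8%

The human-capital index contributed 0.28 × 3.43 = 0.9604 pp.
Share of growth = 0.9604 / 3.87 × 100 = 24.817%.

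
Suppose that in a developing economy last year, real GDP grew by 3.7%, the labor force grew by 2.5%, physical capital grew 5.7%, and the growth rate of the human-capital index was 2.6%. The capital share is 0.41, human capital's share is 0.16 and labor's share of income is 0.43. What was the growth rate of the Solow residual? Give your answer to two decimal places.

Labor's share = 1 − 0.41 − 0.16 = 0.43.
Physical capital: 0.41 × 5.7 = 2.337 pp.
The human-capital index: 0.16 × 2.6 = 0.416 pp.
The labor force: 0.43 × 2.5 = 1.075 pp.
TFP growth = 3.7 − 3.828 = -0.128%.

-0.13%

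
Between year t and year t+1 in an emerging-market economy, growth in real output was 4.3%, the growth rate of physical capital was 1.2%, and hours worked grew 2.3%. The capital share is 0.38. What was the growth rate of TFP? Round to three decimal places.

2.418%

Labor's share = 1 − 0.38 = 0.62.
Physical capital: 0.38 × 1.2 = 0.456 pp.
Hours worked: 0.62 × 2.3 = 1.426 pp.
TFP growth = 4.3 − 1.882 = 2.418%.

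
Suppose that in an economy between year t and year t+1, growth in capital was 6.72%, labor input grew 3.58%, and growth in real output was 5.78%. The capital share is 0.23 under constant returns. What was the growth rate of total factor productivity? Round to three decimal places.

Labor's share = 1 − 0.23 = 0.77.
Capital: 0.23 × 6.72 = 1.5456 pp.
Labor input: 0.77 × 3.58 = 2.7566 pp.
TFP growth = 5.78 − 4.3022 = 1.4778%.

1.478%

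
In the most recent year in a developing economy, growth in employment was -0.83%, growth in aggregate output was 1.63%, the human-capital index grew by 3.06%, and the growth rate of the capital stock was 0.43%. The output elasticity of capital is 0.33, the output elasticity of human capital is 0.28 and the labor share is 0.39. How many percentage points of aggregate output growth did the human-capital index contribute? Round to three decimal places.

0.857 percentage points

Contribution = share × growth = 0.28 × 3.06 = 0.8568 pp.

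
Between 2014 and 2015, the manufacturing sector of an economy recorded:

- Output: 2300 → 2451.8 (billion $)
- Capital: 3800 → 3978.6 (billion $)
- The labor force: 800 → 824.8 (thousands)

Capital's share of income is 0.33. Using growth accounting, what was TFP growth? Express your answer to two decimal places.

2.97%

Output growth = (2451.8 − 2300) / 2300 = 6.6%.
Capital growth = (3978.6 − 3800) / 3800 = 4.7%.
The labor force growth = (824.8 − 800) / 800 = 3.1%.
Labor's share = 1 − 0.33 = 0.67.
Capital: 0.33 × 4.7 = 1.551 pp.
The labor force: 0.67 × 3.1 = 2.077 pp.
TFP growth = 6.6 − 3.628 = 2.972%.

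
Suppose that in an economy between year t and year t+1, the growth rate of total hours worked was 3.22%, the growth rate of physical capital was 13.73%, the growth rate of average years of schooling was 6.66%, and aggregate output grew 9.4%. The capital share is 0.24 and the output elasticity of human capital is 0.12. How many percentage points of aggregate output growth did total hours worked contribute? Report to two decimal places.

2.06 pp

Labor's share = 1 − 0.24 − 0.12 = 0.64.
Contribution = share × growth = 0.64 × 3.22 = 2.0608 pp.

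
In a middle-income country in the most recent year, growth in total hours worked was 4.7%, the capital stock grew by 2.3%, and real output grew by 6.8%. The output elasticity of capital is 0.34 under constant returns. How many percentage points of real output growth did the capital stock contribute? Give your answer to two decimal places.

Contribution = share × growth = 0.34 × 2.3 = 0.782 pp.

0.78 percentage points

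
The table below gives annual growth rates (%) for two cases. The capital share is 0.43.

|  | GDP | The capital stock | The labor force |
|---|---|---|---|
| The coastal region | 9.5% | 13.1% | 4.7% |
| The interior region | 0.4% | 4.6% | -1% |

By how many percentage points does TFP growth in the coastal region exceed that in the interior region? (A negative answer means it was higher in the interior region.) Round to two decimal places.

2.20 percentage points

Labor's share = 1 − 0.43 = 0.57.
The coastal region: TFP = 9.5 − 5.633 − 2.679 = 1.188%.
The interior region: TFP = 0.4 − 1.978 + 0.57 = -1.008%.
Difference = 1.188 − (-1.008) = 2.196 pp.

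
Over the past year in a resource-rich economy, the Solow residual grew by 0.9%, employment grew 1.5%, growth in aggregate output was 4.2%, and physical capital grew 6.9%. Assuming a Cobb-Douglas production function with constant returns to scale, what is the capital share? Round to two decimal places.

gY = gA + α·gK + (1−α)·gL, so gY − gA − gL = α(gK − gL).
4.2 − 0.9 − 1.5 = α × (6.9 − 1.5).
1.8 = 5.4 α, so α = 0.3333.

α = 0.33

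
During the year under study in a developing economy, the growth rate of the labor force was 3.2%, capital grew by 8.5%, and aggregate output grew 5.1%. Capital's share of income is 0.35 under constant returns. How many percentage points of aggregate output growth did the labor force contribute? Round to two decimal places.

2.08 percentage points

Labor's share = 1 − 0.35 = 0.65.
Contribution = share × growth = 0.65 × 3.2 = 2.08 pp.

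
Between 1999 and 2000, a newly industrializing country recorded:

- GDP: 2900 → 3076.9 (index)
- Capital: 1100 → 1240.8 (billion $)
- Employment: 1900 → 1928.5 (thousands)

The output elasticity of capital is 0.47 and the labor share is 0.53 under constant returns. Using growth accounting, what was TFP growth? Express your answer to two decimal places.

GDP growth = (3076.9 − 2900) / 2900 = 6.1%.
Capital growth = (1240.8 − 1100) / 1100 = 12.8%.
Employment growth = (1928.5 − 1900) / 1900 = 1.5%.
Labor's share = 1 − 0.47 = 0.53.
Capital: 0.47 × 12.8 = 6.016 pp.
Employment: 0.53 × 1.5 = 0.795 pp.
TFP growth = 6.1 − 6.811 = -0.711%.

-0.71%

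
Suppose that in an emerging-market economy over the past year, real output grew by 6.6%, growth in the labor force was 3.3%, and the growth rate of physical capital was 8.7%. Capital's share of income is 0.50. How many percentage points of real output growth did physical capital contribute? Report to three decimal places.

Contribution = share × growth = 0.5 × 8.7 = 4.35 pp.

4.350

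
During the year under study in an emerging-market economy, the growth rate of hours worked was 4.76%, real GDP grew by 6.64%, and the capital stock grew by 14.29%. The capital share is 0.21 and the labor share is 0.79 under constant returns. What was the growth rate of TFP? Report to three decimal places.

-0.121%

Labor's share = 1 − 0.21 = 0.79.
The capital stock: 0.21 × 14.29 = 3.0009 pp.
Hours worked: 0.79 × 4.76 = 3.7604 pp.
TFP growth = 6.64 − 6.7613 = -0.1213%.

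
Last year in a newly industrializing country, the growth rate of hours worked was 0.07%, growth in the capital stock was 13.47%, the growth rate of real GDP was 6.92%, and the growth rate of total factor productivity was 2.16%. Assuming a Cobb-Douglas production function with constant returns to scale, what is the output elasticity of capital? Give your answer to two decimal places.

gY = gA + α·gK + (1−α)·gL, so gY − gA − gL = α(gK − gL).
6.92 − 2.16 − 0.07 = α × (13.47 − 0.07).
4.69 = 13.4 α, so α = 0.35.

0.35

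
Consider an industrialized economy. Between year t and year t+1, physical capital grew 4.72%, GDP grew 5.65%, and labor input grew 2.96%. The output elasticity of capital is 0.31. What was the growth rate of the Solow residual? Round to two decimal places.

The Solow residual growth was 2.14%.

Labor's share = 1 − 0.31 = 0.69.
Physical capital: 0.31 × 4.72 = 1.4632 pp.
Labor input: 0.69 × 2.96 = 2.0424 pp.
TFP growth = 5.65 − 3.5056 = 2.1444%.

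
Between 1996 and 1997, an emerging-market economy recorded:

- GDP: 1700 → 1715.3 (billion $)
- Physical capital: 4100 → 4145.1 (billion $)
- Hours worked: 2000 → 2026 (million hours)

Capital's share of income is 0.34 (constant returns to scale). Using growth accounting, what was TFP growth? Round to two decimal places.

-0.33%

GDP growth = (1715.3 − 1700) / 1700 = 0.9%.
Physical capital growth = (4145.1 − 4100) / 4100 = 1.1%.
Hours worked growth = (2026 − 2000) / 2000 = 1.3%.
Labor's share = 1 − 0.34 = 0.66.
Physical capital: 0.34 × 1.1 = 0.374 pp.
Hours worked: 0.66 × 1.3 = 0.858 pp.
TFP growth = 0.9 − 1.232 = -0.332%.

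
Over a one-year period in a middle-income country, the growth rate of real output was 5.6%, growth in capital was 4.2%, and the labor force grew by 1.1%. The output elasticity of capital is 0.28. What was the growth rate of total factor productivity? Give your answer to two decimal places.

Labor's share = 1 − 0.28 = 0.72.
Capital: 0.28 × 4.2 = 1.176 pp.
The labor force: 0.72 × 1.1 = 0.792 pp.
TFP growth = 5.6 − 1.968 = 3.632%.

Total factor productivity growth was 3.63%.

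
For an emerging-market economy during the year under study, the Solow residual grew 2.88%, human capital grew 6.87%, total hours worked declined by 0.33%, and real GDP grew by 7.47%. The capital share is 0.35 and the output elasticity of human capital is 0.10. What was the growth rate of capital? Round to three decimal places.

Capital grew 11.670%.

Labor's share = 1 − 0.35 − 0.1 = 0.55.
gY = gA + 0.1×6.87 + 0.55×(-0.33) + 0.35×g.
0.35×g = 7.47 − 2.88 − 0.5055 = 4.0845.
g = 4.0845 / 0.35 = 11.67%.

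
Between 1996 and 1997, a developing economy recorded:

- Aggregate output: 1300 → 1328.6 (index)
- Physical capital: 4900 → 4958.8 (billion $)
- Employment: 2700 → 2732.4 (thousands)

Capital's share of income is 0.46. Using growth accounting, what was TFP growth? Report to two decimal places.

Aggregate output growth = (1328.6 − 1300) / 1300 = 2.2%.
Physical capital growth = (4958.8 − 4900) / 4900 = 1.2%.
Employment growth = (2732.4 − 2700) / 2700 = 1.2%.
Labor's share = 1 − 0.46 = 0.54.
Physical capital: 0.46 × 1.2 = 0.552 pp.
Employment: 0.54 × 1.2 = 0.648 pp.
TFP growth = 2.2 − 1.2 = 1%.

1.00%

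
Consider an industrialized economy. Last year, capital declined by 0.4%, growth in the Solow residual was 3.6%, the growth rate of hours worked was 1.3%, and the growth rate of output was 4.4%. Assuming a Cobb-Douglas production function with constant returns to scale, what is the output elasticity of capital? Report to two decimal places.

gY = gA + α·gK + (1−α)·gL, so gY − gA − gL = α(gK − gL).
4.4 − 3.6 − 1.3 = α × (-0.4 − 1.3).
-0.5 = -1.7 α, so α = 0.2941.

0.29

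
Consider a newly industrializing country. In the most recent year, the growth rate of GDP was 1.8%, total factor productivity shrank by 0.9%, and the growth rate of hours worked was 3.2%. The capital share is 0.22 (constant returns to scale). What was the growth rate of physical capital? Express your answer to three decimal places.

Physical capital grew 0.927%.

Labor's share = 1 − 0.22 = 0.78.
gY = gA + 0.78×3.2 + 0.22×g.
0.22×g = 1.8 + 0.9 − 2.496 = 0.204.
g = 0.204 / 0.22 = 0.92727%.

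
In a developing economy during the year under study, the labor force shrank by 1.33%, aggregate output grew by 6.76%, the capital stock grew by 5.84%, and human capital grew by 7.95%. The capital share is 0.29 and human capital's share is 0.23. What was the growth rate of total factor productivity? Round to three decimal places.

3.876%

Labor's share = 1 − 0.29 − 0.23 = 0.48.
The capital stock: 0.29 × 5.84 = 1.6936 pp.
Human capital: 0.23 × 7.95 = 1.8285 pp.
The labor force: 0.48 × (-1.33) = -0.6384 pp.
TFP growth = 6.76 − 2.8837 = 3.8763%.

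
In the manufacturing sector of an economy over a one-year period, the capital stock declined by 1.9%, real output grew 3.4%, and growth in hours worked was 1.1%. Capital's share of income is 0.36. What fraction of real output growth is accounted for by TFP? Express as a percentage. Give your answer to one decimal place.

Labor's share = 1 − 0.36 = 0.64.
The capital stock: 0.36 × (-1.9) = -0.684 pp.
Hours worked: 0.64 × 1.1 = 0.704 pp.
TFP growth = 3.4 − 0.02 = 3.38%.
TFP share of growth = 3.38 / 3.4 × 100 = 99.412%.

99.4%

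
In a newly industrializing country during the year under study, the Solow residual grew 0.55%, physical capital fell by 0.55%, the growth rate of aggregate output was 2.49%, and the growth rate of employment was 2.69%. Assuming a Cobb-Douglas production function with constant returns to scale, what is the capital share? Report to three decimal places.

0.231

gY = gA + α·gK + (1−α)·gL, so gY − gA − gL = α(gK − gL).
2.49 − 0.55 − 2.69 = α × (-0.55 − 2.69).
-0.75 = -3.24 α, so α = 0.23148.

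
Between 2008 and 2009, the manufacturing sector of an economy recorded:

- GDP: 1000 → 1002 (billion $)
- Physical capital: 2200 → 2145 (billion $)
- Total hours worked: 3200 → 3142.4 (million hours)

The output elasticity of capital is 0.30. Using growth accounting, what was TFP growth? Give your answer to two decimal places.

TFP growth was 2.21%.

GDP growth = (1002 − 1000) / 1000 = 0.2%.
Physical capital growth = (2145 − 2200) / 2200 = -2.5%.
Total hours worked growth = (3142.4 − 3200) / 3200 = -1.8%.
Labor's share = 1 − 0.3 = 0.7.
Physical capital: 0.3 × (-2.5) = -0.75 pp.
Total hours worked: 0.7 × (-1.8) = -1.26 pp.
TFP growth = 0.2 + 2.01 = 2.21%.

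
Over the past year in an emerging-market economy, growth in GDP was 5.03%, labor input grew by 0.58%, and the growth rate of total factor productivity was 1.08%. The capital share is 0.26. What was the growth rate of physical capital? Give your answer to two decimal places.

Labor's share = 1 − 0.26 = 0.74.
gY = gA + 0.74×0.58 + 0.26×g.
0.26×g = 5.03 − 1.08 − 0.4292 = 3.5208.
g = 3.5208 / 0.26 = 13.5415%.

Physical capital grew 13.54%.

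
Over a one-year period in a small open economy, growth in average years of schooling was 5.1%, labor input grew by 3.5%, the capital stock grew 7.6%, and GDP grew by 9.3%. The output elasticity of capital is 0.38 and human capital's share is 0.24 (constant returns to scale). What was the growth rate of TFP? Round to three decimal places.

Labor's share = 1 − 0.38 − 0.24 = 0.38.
The capital stock: 0.38 × 7.6 = 2.888 pp.
Average years of schooling: 0.24 × 5.1 = 1.224 pp.
Labor input: 0.38 × 3.5 = 1.33 pp.
TFP growth = 9.3 − 5.442 = 3.858%.

3.858%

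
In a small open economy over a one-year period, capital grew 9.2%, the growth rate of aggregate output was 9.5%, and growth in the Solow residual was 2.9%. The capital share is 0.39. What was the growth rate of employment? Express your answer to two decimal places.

Employment growth was 4.94%.

Labor's share = 1 − 0.39 = 0.61.
gY = gA + 0.39×9.2 + 0.61×g.
0.61×g = 9.5 − 2.9 − 3.588 = 3.012.
g = 3.012 / 0.61 = 4.9377%.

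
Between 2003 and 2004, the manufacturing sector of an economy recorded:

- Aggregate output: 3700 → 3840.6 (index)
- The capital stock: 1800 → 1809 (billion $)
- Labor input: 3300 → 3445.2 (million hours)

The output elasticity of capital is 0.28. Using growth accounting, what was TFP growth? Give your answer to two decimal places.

Aggregate output growth = (3840.6 − 3700) / 3700 = 3.8%.
The capital stock growth = (1809 − 1800) / 1800 = 0.5%.
Labor input growth = (3445.2 − 3300) / 3300 = 4.4%.
Labor's share = 1 − 0.28 = 0.72.
The capital stock: 0.28 × 0.5 = 0.14 pp.
Labor input: 0.72 × 4.4 = 3.168 pp.
TFP growth = 3.8 − 3.308 = 0.492%.

0.49%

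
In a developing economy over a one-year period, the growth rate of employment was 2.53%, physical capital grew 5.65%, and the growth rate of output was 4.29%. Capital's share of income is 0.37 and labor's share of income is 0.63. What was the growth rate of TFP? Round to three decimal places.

Labor's share = 1 − 0.37 = 0.63.
Physical capital: 0.37 × 5.65 = 2.0905 pp.
Employment: 0.63 × 2.53 = 1.5939 pp.
TFP growth = 4.29 − 3.6844 = 0.6056%.

TFP grew 0.606%.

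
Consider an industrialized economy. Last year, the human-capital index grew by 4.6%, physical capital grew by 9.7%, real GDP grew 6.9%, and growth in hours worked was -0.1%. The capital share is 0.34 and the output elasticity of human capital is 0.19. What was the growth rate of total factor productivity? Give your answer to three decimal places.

2.775%

Labor's share = 1 − 0.34 − 0.19 = 0.47.
Physical capital: 0.34 × 9.7 = 3.298 pp.
The human-capital index: 0.19 × 4.6 = 0.874 pp.
Hours worked: 0.47 × (-0.1) = -0.047 pp.
TFP growth = 6.9 − 4.125 = 2.775%.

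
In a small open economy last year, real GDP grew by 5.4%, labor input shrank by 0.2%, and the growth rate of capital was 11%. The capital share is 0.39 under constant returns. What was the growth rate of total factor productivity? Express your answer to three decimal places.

Total factor productivity growth was 1.232%.

Labor's share = 1 − 0.39 = 0.61.
Capital: 0.39 × 11 = 4.29 pp.
Labor input: 0.61 × (-0.2) = -0.122 pp.
TFP growth = 5.4 − 4.168 = 1.232%.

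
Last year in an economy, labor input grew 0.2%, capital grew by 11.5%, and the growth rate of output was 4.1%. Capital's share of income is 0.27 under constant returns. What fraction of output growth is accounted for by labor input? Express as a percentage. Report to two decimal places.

3.56%

Labor's share = 1 − 0.27 = 0.73.
Labor input contributed 0.73 × 0.2 = 0.146 pp.
Share of growth = 0.146 / 4.1 × 100 = 3.561%.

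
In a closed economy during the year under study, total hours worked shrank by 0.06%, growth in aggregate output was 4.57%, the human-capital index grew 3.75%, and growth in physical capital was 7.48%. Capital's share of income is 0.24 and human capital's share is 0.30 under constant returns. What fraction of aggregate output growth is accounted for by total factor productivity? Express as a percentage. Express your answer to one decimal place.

Labor's share = 1 − 0.24 − 0.3 = 0.46.
Physical capital: 0.24 × 7.48 = 1.7952 pp.
The human-capital index: 0.3 × 3.75 = 1.125 pp.
Total hours worked: 0.46 × (-0.06) = -0.0276 pp.
TFP growth = 4.57 − 2.8926 = 1.6774%.
TFP share of growth = 1.6774 / 4.57 × 100 = 36.705%.

36.7%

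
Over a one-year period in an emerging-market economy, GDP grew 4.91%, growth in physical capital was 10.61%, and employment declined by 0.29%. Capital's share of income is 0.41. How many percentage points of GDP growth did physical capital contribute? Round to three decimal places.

4.350 pp

Contribution = share × growth = 0.41 × 10.61 = 4.3501 pp.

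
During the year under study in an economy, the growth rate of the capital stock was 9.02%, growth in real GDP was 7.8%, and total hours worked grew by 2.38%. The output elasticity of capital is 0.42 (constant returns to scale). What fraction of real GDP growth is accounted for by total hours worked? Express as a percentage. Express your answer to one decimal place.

Labor's share = 1 − 0.42 = 0.58.
Total hours worked contributed 0.58 × 2.38 = 1.3804 pp.
Share of growth = 1.3804 / 7.8 × 100 = 17.697%.

Total hours worked accounted for 17.7% of growth.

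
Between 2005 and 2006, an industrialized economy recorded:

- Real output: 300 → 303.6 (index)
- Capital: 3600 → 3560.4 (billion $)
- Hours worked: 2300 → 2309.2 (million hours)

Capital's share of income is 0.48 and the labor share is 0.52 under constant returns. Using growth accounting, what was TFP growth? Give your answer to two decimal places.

1.52%

Real output growth = (303.6 − 300) / 300 = 1.2%.
Capital growth = (3560.4 − 3600) / 3600 = -1.1%.
Hours worked growth = (2309.2 − 2300) / 2300 = 0.4%.
Labor's share = 1 − 0.48 = 0.52.
Capital: 0.48 × (-1.1) = -0.528 pp.
Hours worked: 0.52 × 0.4 = 0.208 pp.
TFP growth = 1.2 + 0.32 = 1.52%.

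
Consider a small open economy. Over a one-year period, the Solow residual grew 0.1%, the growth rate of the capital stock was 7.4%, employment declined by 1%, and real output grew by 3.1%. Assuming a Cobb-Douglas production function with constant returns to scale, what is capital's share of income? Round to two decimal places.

gY = gA + α·gK + (1−α)·gL, so gY − gA − gL = α(gK − gL).
3.1 − 0.1 + 1 = α × (7.4 − (-1)).
4 = 8.4 α, so α = 0.4762.

0.48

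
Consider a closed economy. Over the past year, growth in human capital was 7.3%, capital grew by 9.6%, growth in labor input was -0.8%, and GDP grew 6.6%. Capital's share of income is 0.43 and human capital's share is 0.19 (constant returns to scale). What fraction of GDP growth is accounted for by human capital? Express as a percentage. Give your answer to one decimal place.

Human capital accounted for 21.0% of growth.

Human capital contributed 0.19 × 7.3 = 1.387 pp.
Share of growth = 1.387 / 6.6 × 100 = 21.015%.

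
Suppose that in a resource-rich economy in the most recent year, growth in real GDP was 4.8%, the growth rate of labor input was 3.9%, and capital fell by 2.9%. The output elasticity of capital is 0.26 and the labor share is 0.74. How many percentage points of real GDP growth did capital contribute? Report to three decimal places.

Contribution = share × growth = 0.26 × (-2.9) = -0.754 pp.

-0.754 percentage points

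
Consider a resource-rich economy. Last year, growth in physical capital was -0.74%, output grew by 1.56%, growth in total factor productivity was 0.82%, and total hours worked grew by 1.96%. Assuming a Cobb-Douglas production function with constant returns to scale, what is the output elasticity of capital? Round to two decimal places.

The output elasticity of capital is 0.45.

gY = gA + α·gK + (1−α)·gL, so gY − gA − gL = α(gK − gL).
1.56 − 0.82 − 1.96 = α × (-0.74 − 1.96).
-1.22 = -2.7 α, so α = 0.4519.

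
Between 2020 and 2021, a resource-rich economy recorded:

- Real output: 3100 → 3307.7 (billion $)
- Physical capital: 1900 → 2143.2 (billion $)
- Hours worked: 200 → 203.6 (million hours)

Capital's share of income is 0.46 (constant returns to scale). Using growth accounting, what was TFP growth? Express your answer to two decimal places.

Real output growth = (3307.7 − 3100) / 3100 = 6.7%.
Physical capital growth = (2143.2 − 1900) / 1900 = 12.8%.
Hours worked growth = (203.6 − 200) / 200 = 1.8%.
Labor's share = 1 − 0.46 = 0.54.
Physical capital: 0.46 × 12.8 = 5.888 pp.
Hours worked: 0.54 × 1.8 = 0.972 pp.
TFP growth = 6.7 − 6.86 = -0.16%.

-0.16%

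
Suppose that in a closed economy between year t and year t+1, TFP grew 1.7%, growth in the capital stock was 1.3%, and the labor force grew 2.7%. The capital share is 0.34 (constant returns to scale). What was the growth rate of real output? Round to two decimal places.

Labor's share = 1 − 0.34 = 0.66.
The capital stock: 0.34 × 1.3 = 0.442 pp.
The labor force: 0.66 × 2.7 = 1.782 pp.
Output growth = 1.7 + 2.224 = 3.924%.

Real output grew 3.92%.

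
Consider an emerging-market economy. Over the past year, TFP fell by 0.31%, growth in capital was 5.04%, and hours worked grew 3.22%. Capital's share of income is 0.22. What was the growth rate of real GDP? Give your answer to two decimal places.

3.31%

Labor's share = 1 − 0.22 = 0.78.
Capital: 0.22 × 5.04 = 1.1088 pp.
Hours worked: 0.78 × 3.22 = 2.5116 pp.
Output growth = -0.31 + 3.6204 = 3.3104%.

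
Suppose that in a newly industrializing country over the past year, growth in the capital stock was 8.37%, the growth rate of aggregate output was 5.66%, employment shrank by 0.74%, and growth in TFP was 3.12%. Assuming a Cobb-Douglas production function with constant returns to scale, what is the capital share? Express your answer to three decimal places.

α = 0.360

gY = gA + α·gK + (1−α)·gL, so gY − gA − gL = α(gK − gL).
5.66 − 3.12 + 0.74 = α × (8.37 − (-0.74)).
3.28 = 9.11 α, so α = 0.36004.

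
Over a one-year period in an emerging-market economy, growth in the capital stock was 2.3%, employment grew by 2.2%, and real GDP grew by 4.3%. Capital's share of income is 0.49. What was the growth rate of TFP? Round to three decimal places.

Labor's share = 1 − 0.49 = 0.51.
The capital stock: 0.49 × 2.3 = 1.127 pp.
Employment: 0.51 × 2.2 = 1.122 pp.
TFP growth = 4.3 − 2.249 = 2.051%.

2.051%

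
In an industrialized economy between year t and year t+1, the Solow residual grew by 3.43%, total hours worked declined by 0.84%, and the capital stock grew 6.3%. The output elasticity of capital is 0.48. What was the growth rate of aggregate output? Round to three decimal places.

6.017%

Labor's share = 1 − 0.48 = 0.52.
The capital stock: 0.48 × 6.3 = 3.024 pp.
Total hours worked: 0.52 × (-0.84) = -0.4368 pp.
Output growth = 3.43 + 2.5872 = 6.0172%.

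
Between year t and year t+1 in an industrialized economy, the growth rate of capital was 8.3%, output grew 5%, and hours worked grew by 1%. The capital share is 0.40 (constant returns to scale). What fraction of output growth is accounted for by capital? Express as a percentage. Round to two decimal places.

66.40%

Capital contributed 0.4 × 8.3 = 3.32 pp.
Share of growth = 3.32 / 5 × 100 = 66.4%.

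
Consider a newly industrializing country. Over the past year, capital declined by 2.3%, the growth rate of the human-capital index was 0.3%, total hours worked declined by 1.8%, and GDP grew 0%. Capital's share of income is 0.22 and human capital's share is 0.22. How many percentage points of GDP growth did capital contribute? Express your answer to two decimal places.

-0.51 percentage points

Contribution = share × growth = 0.22 × (-2.3) = -0.506 pp.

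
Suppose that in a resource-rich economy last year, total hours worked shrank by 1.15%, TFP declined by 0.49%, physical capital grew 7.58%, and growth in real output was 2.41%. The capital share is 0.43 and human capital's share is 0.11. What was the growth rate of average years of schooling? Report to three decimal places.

Labor's share = 1 − 0.43 − 0.11 = 0.46.
gY = gA + 0.43×7.58 + 0.46×(-1.15) + 0.11×g.
0.11×g = 2.41 + 0.49 − 2.7304 = 0.1696.
g = 0.1696 / 0.11 = 1.54182%.

Average years of schooling grew 1.542%.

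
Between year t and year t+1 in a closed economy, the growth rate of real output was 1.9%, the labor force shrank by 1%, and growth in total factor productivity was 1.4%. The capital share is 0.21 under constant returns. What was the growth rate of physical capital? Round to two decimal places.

Labor's share = 1 − 0.21 = 0.79.
gY = gA + 0.79×(-1) + 0.21×g.
0.21×g = 1.9 − 1.4 + 0.79 = 1.29.
g = 1.29 / 0.21 = 6.1429%.

6.14%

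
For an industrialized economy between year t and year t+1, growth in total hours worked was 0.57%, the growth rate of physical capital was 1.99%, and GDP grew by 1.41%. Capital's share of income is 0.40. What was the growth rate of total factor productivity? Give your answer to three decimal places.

0.272%

Labor's share = 1 − 0.4 = 0.6.
Physical capital: 0.4 × 1.99 = 0.796 pp.
Total hours worked: 0.6 × 0.57 = 0.342 pp.
TFP growth = 1.41 − 1.138 = 0.272%.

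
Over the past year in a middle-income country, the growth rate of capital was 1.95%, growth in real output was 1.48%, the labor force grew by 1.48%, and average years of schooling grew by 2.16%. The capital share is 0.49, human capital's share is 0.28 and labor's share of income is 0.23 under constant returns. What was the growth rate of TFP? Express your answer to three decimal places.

Labor's share = 1 − 0.49 − 0.28 = 0.23.
Capital: 0.49 × 1.95 = 0.9555 pp.
Average years of schooling: 0.28 × 2.16 = 0.6048 pp.
The labor force: 0.23 × 1.48 = 0.3404 pp.
TFP growth = 1.48 − 1.9007 = -0.4207%.

-0.421%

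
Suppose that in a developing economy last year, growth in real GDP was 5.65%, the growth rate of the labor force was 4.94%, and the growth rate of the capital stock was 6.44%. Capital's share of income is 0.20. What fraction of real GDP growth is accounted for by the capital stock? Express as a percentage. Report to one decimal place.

22.8%

The capital stock contributed 0.2 × 6.44 = 1.288 pp.
Share of growth = 1.288 / 5.65 × 100 = 22.796%.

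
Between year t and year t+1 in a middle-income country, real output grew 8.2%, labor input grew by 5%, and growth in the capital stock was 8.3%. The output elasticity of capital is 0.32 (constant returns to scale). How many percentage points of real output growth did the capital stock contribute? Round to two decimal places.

Contribution = share × growth = 0.32 × 8.3 = 2.656 pp.

2.66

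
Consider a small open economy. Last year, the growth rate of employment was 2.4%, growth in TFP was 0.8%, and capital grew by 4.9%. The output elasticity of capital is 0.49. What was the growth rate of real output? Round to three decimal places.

Real output grew 4.425%.

Labor's share = 1 − 0.49 = 0.51.
Capital: 0.49 × 4.9 = 2.401 pp.
Employment: 0.51 × 2.4 = 1.224 pp.
Output growth = 0.8 + 3.625 = 4.425%.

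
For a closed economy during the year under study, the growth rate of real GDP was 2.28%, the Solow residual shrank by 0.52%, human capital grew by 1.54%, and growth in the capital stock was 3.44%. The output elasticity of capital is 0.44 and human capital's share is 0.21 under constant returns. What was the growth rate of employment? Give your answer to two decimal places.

Labor's share = 1 − 0.44 − 0.21 = 0.35.
gY = gA + 0.44×3.44 + 0.21×1.54 + 0.35×g.
0.35×g = 2.28 + 0.52 − 1.837 = 0.963.
g = 0.963 / 0.35 = 2.7514%.

Employment grew 2.75%.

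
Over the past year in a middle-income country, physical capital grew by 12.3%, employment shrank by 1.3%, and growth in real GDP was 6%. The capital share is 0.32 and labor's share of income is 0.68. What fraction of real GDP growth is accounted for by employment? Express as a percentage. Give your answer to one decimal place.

Employment accounted for -14.7% of growth.

Labor's share = 1 − 0.32 = 0.68.
Employment contributed 0.68 × (-1.3) = -0.884 pp.
Share of growth = -0.884 / 6 × 100 = -14.733%.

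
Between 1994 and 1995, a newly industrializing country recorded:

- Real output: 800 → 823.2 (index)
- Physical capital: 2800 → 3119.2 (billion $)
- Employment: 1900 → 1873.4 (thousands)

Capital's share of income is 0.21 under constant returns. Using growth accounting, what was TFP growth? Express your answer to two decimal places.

1.61%

Real output growth = (823.2 − 800) / 800 = 2.9%.
Physical capital growth = (3119.2 − 2800) / 2800 = 11.4%.
Employment growth = (1873.4 − 1900) / 1900 = -1.4%.
Labor's share = 1 − 0.21 = 0.79.
Physical capital: 0.21 × 11.4 = 2.394 pp.
Employment: 0.79 × (-1.4) = -1.106 pp.
TFP growth = 2.9 − 1.288 = 1.612%.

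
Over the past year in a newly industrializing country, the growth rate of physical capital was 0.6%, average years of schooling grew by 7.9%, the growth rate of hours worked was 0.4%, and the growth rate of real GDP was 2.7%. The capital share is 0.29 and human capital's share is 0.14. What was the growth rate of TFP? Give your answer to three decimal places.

1.192%

Labor's share = 1 − 0.29 − 0.14 = 0.57.
Physical capital: 0.29 × 0.6 = 0.174 pp.
Average years of schooling: 0.14 × 7.9 = 1.106 pp.
Hours worked: 0.57 × 0.4 = 0.228 pp.
TFP growth = 2.7 − 1.508 = 1.192%.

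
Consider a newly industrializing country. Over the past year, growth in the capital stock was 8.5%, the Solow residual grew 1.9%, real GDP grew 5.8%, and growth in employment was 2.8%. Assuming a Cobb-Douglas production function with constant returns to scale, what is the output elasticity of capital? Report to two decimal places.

gY = gA + α·gK + (1−α)·gL, so gY − gA − gL = α(gK − gL).
5.8 − 1.9 − 2.8 = α × (8.5 − 2.8).
1.1 = 5.7 α, so α = 0.193.

0.19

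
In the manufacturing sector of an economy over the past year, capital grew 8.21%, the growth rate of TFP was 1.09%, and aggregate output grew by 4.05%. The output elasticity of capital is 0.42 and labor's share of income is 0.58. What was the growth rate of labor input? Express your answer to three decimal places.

-0.842%

Labor's share = 1 − 0.42 = 0.58.
gY = gA + 0.42×8.21 + 0.58×g.
0.58×g = 4.05 − 1.09 − 3.4482 = -0.4882.
g = -0.4882 / 0.58 = -0.84172%.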